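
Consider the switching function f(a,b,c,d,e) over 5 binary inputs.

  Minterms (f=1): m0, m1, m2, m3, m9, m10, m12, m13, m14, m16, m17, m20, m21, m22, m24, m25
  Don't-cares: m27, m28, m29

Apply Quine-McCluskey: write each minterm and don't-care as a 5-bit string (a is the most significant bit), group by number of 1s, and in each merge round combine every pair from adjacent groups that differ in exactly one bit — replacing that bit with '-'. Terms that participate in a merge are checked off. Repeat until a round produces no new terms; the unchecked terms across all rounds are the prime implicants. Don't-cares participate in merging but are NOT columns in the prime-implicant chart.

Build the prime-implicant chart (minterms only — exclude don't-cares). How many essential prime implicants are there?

3

Round 0: 00000✓ 00001✓ 00010✓ 00011✓ 01001✓ 01010✓ 01100✓ 01101✓ 01110✓ 10000✓ 10001✓ 10100✓ 10101✓ 10110✓ 11000✓ 11001✓ 11011✓ 11100✓ 11101✓
Round 1: -0000✓ -0001✓ -1001✓ -1100✓ -1101✓ 0-001✓ 0-010 000-0✓ 000-1✓ 0000-✓ 0001-✓ 01-01✓ 01-10 011-0 0110-✓ 1-000✓ 1-001✓ 1-100✓ 1-101✓ 10-00✓ 10-01✓ 1000-✓ 101-0 1010-✓ 11-00✓ 11-01✓ 110-1 1100-✓ 1110-✓
Round 2: --001 -000- -1-01 -110- 000-- 1--00✓ 1--01✓ 1-00-✓ 1-10-✓ 10-0-✓ 11-0-✓
Round 3: 1--0-
PIs = {--001, -000-, -1-01, -110-, 0-010, 000--, 01-10, 011-0, 1--0-, 101-0, 110-1}
Coverage chart:
  m0: -000-,000--
  m1: --001,-000-,000--
  m2: 0-010,000--
  m3: 000-- ←essential
  m9: --001,-1-01
  m10: 0-010,01-10
  m12: -110-,011-0
  m13: -1-01,-110-
  m14: 01-10,011-0
  m16: -000-,1--0-
  m17: --001,-000-,1--0-
  m20: 1--0-,101-0
  m21: 1--0- ←essential
  m22: 101-0 ←essential
  m24: 1--0- ←essential
  m25: --001,-1-01,1--0-,110-1
Essential: 000--, 1--0-, 101-0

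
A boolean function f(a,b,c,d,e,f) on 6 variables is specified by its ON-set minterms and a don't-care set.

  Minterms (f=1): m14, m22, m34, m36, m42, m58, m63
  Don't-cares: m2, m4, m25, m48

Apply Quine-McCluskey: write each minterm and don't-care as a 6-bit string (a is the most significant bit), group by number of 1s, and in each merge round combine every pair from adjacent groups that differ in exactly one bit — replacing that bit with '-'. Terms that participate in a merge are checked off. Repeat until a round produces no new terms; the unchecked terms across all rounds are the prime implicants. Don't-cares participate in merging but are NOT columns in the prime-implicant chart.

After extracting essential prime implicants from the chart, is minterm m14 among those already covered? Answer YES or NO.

Round 0: 000010✓ 000100✓ 001110 010110 011001 100010✓ 100100✓ 101010✓ 110000 111010✓ 111111
Round 1: -00010 -00100 1-1010 10-010
PIs = {-00010, -00100, 001110, 010110, 011001, 1-1010, 10-010, 110000, 111111}
Coverage chart:
  m14: 001110 ←essential
  m22: 010110 ←essential
  m34: -00010,10-010
  m36: -00100 ←essential
  m42: 1-1010,10-010
  m58: 1-1010 ←essential
  m63: 111111 ←essential
Essential: -00100, 001110, 010110, 1-1010, 111111

YES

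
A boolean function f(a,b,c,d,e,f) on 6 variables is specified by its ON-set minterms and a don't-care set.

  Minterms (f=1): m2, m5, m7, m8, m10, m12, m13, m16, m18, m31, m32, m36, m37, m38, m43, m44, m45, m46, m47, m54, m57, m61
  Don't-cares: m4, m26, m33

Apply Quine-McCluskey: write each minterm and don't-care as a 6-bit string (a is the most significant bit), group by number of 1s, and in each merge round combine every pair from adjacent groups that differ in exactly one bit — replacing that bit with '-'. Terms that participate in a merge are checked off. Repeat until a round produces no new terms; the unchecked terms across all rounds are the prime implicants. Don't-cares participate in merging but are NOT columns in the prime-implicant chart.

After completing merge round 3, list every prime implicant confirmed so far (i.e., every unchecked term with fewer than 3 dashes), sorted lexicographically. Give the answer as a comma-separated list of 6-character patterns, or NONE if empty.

[col 0] 000010*, 000100*, 000101*, 000111*, 001000*, 001010*, 001100*, 001101*, 010000*, 010010*, 011010*, 011111, 100000*, 100001*, 100100*, 100101*, 100110*, 101011*, 101100*, 101101*, 101110*, 101111*, 110110*, 111001*, 111101*
[col 1] -00100*, -00101*, -01100*, -01101*, 0-0010*, 0-1010*, 00-010*, 00-100*, 00-101*, 0001-1, 00010-*, 001-00, 0010-0, 00110-*, 01-010*, 0100-0, 1-0110, 1-1101, 10-100*, 10-101*, 10-110*, 100-00*, 100-01*, 10000-*, 1001-0*, 10010-*, 101-11, 1011-0*, 1011-1*, 10110-*, 10111-*, 111-01
[col 2] -0-100*, -0-101*, -0010-*, -0110-*, 0--010, 00-10-*, 10-1-0, 10-10-*, 100-0-, 1011--
[col 3] -0-10-
Prime implicants: -0-10-, 0--010, 0001-1, 001-00, 0010-0, 0100-0, 011111, 1-0110, 1-1101, 10-1-0, 100-0-, 101-11, 1011--, 111-01

0--010, 0001-1, 001-00, 0010-0, 0100-0, 011111, 1-0110, 1-1101, 10-1-0, 100-0-, 101-11, 1011--, 111-01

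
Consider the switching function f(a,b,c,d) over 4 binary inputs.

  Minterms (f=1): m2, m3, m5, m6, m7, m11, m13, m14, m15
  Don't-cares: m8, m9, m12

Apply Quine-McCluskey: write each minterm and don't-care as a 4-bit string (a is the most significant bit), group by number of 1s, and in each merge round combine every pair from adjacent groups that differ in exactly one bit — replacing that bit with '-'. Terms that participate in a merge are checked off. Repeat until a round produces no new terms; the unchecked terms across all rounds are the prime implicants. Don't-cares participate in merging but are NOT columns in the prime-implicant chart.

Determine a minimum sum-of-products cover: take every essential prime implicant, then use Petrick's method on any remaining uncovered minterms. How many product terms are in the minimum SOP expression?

4

[col 0] 0010*, 0011*, 0101*, 0110*, 0111*, 1000*, 1001*, 1011*, 1100*, 1101*, 1110*, 1111*
[col 1] -011*, -101*, -110*, -111*, 0-10*, 0-11*, 001-*, 01-1*, 011-*, 1-00*, 1-01*, 1-11*, 10-1*, 100-*, 11-0*, 11-1*, 110-*, 111-*
[col 2] --11, -1-1, -11-, 0-1-, 1--1, 1-0-, 11--
Prime implicants: --11, -1-1, -11-, 0-1-, 1--1, 1-0-, 11--
PI chart (minterm → PIs covering it):
  2 | 0-1-  (sole → essential)
  3 | --11,0-1-
  5 | -1-1  (sole → essential)
  6 | -11-,0-1-
  7 | --11,-1-1,-11-,0-1-
  11 | --11,1--1
  13 | -1-1,1--1,1-0-,11--
  14 | -11-,11--
  15 | --11,-1-1,-11-,1--1,11--
Essential prime implicants: -1-1, 0-1-
Petrick residual → --11, -11-
Minimum SOP uses 4 PIs: cd + bd + bc + a'c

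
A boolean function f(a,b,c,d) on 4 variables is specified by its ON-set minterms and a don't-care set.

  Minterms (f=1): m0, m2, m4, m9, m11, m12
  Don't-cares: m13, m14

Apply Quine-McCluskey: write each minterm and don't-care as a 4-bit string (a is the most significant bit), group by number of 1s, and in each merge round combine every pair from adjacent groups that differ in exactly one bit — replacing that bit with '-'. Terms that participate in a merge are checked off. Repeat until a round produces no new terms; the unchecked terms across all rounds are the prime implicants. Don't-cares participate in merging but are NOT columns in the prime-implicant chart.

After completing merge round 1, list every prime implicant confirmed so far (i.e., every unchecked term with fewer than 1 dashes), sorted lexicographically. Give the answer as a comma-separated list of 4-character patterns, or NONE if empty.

size-2^0 implicants → 0000(✓)  0010(✓)  0100(✓)  1001(✓)  1011(✓)  1100(✓)  1101(✓)  1110(✓)
size-2^1 implicants → -100  0-00  00-0  1-01  10-1  11-0  110-
Unchecked terms (primes): -100, 0-00, 00-0, 1-01, 10-1, 11-0, 110-

NONE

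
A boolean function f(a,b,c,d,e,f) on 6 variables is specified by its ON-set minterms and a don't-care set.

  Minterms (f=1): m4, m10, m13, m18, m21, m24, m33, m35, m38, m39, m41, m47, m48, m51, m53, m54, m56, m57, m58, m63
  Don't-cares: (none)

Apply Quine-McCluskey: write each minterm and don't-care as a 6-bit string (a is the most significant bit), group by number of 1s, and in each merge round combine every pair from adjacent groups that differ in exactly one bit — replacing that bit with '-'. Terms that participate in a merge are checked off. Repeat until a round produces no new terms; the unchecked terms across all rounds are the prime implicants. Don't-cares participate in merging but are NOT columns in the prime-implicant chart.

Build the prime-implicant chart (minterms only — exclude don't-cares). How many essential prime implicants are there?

[col 0] 000100, 001010, 001101, 010010, 010101*, 011000*, 100001*, 100011*, 100110*, 100111*, 101001*, 101111*, 110000*, 110011*, 110101*, 110110*, 111000*, 111001*, 111010*, 111111*
[col 1] -10101, -11000, 1-0011, 1-0110, 1-1001, 1-1111, 10-001, 10-111, 100-11, 1000-1, 10011-, 11-000, 1110-0, 11100-
Prime implicants: -10101, -11000, 000100, 001010, 001101, 010010, 1-0011, 1-0110, 1-1001, 1-1111, 10-001, 10-111, 100-11, 1000-1, 10011-, 11-000, 1110-0, 11100-
PI chart (minterm → PIs covering it):
  4 | 000100  (sole → essential)
  10 | 001010  (sole → essential)
  13 | 001101  (sole → essential)
  18 | 010010  (sole → essential)
  21 | -10101  (sole → essential)
  24 | -11000  (sole → essential)
  33 | 10-001,1000-1
  35 | 1-0011,100-11,1000-1
  38 | 1-0110,10011-
  39 | 10-111,100-11,10011-
  41 | 1-1001,10-001
  47 | 1-1111,10-111
  48 | 11-000  (sole → essential)
  51 | 1-0011  (sole → essential)
  53 | -10101  (sole → essential)
  54 | 1-0110  (sole → essential)
  56 | -11000,11-000,1110-0,11100-
  57 | 1-1001,11100-
  58 | 1110-0  (sole → essential)
  63 | 1-1111  (sole → essential)
Essential prime implicants: -10101, -11000, 000100, 001010, 001101, 010010, 1-0011, 1-0110, 1-1111, 11-000, 1110-0

11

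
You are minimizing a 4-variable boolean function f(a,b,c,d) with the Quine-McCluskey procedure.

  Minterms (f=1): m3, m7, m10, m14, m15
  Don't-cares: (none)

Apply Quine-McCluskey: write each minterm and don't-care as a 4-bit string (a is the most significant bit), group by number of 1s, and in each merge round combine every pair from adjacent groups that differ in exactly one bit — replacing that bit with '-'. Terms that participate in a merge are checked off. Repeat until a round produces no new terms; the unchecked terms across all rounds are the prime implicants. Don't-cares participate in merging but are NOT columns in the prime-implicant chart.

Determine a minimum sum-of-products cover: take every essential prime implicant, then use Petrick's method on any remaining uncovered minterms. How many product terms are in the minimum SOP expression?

Round 0: 0011✓ 0111✓ 1010✓ 1110✓ 1111✓
Round 1: -111 0-11 1-10 111-
PIs = {-111, 0-11, 1-10, 111-}
Coverage chart:
  m3: 0-11 ←essential
  m7: -111,0-11
  m10: 1-10 ←essential
  m14: 1-10,111-
  m15: -111,111-
Essential: 0-11, 1-10
Petrick residual → -111
Min cover (3 terms): bcd + a'cd + acd'

3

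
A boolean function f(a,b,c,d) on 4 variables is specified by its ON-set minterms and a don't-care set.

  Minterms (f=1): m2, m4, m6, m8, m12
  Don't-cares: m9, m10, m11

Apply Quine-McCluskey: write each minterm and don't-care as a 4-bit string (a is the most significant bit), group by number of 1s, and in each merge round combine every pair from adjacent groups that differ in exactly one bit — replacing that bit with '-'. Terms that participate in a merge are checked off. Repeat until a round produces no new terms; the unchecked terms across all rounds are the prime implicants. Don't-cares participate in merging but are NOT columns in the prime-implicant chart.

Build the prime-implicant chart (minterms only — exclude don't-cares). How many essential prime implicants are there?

size-2^0 implicants → 0010(✓)  0100(✓)  0110(✓)  1000(✓)  1001(✓)  1010(✓)  1011(✓)  1100(✓)
size-2^1 implicants → -010  -100  0-10  01-0  1-00  10-0(✓)  10-1(✓)  100-(✓)  101-(✓)
size-2^2 implicants → 10--
Unchecked terms (primes): -010, -100, 0-10, 01-0, 1-00, 10--
Minterm coverage:
  m2 ⊆ -010,0-10
  m4 ⊆ -100,01-0
  m6 ⊆ 0-10,01-0
  m8 ⊆ 1-00,10--
  m12 ⊆ -100,1-00
(no essential prime implicants)

0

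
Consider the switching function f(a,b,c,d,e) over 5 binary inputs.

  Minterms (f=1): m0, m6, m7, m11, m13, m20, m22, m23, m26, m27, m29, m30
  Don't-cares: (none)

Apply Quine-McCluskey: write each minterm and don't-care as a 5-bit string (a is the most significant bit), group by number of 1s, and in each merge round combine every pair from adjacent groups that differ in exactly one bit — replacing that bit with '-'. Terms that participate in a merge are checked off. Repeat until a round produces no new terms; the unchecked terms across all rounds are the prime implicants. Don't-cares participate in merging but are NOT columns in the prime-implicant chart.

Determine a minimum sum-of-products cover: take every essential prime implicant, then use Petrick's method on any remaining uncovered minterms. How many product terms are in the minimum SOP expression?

6

[col 0] 00000, 00110*, 00111*, 01011*, 01101*, 10100*, 10110*, 10111*, 11010*, 11011*, 11101*, 11110*
[col 1] -0110*, -0111*, -1011, -1101, 0011-*, 1-110, 101-0, 1011-*, 11-10, 1101-
[col 2] -011-
Prime implicants: -011-, -1011, -1101, 00000, 1-110, 101-0, 11-10, 1101-
PI chart (minterm → PIs covering it):
  0 | 00000  (sole → essential)
  6 | -011-  (sole → essential)
  7 | -011-  (sole → essential)
  11 | -1011  (sole → essential)
  13 | -1101  (sole → essential)
  20 | 101-0  (sole → essential)
  22 | -011-,1-110,101-0
  23 | -011-  (sole → essential)
  26 | 11-10,1101-
  27 | -1011,1101-
  29 | -1101  (sole → essential)
  30 | 1-110,11-10
Essential prime implicants: -011-, -1011, -1101, 00000, 101-0
Petrick residual → 11-10
Minimum SOP uses 6 PIs: b'cd + bc'de + bcd'e + a'b'c'd'e' + ab'ce' + abde'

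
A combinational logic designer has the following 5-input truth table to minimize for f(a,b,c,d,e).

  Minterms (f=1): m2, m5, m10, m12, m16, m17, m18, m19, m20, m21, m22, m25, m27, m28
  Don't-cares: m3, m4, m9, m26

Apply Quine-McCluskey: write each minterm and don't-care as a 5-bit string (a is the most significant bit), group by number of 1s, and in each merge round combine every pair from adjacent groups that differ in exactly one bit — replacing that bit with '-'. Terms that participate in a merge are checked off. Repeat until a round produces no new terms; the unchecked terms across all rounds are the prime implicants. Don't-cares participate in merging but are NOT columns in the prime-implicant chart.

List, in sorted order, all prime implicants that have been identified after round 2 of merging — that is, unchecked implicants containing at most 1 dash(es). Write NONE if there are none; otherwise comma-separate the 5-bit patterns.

-1001

[col 0] 00010*, 00011*, 00100*, 00101*, 01001*, 01010*, 01100*, 10000*, 10001*, 10010*, 10011*, 10100*, 10101*, 10110*, 11001*, 11010*, 11011*, 11100*
[col 1] -0010*, -0011*, -0100*, -0101*, -1001, -1010*, -1100*, 0-010*, 0-100*, 0001-*, 0010-*, 1-001*, 1-010*, 1-011*, 1-100*, 10-00*, 10-01*, 10-10*, 100-0*, 100-1*, 1000-*, 1001-*, 101-0*, 1010-*, 110-1*, 1101-*
[col 2] --010, --100, -001-, -010-, 1-0-1, 1-01-, 10--0, 10-0-, 100--
Prime implicants: --010, --100, -001-, -010-, -1001, 1-0-1, 1-01-, 10--0, 10-0-, 100--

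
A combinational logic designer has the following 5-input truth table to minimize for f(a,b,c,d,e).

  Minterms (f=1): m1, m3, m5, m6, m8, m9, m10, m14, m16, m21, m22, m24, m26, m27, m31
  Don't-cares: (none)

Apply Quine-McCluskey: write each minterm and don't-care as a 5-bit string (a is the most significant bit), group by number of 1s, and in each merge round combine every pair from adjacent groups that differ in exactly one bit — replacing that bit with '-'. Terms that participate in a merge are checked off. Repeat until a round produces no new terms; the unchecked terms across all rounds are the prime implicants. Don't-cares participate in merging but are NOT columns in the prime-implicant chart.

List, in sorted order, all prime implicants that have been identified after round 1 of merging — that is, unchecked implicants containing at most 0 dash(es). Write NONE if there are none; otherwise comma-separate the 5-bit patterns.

Round 0: 00001✓ 00011✓ 00101✓ 00110✓ 01000✓ 01001✓ 01010✓ 01110✓ 10000✓ 10101✓ 10110✓ 11000✓ 11010✓ 11011✓ 11111✓
Round 1: -0101 -0110 -1000✓ -1010✓ 0-001 0-110 00-01 000-1 01-10 010-0✓ 0100- 1-000 11-11 110-0✓ 1101-
Round 2: -10-0
PIs = {-0101, -0110, -10-0, 0-001, 0-110, 00-01, 000-1, 01-10, 0100-, 1-000, 11-11, 1101-}

NONE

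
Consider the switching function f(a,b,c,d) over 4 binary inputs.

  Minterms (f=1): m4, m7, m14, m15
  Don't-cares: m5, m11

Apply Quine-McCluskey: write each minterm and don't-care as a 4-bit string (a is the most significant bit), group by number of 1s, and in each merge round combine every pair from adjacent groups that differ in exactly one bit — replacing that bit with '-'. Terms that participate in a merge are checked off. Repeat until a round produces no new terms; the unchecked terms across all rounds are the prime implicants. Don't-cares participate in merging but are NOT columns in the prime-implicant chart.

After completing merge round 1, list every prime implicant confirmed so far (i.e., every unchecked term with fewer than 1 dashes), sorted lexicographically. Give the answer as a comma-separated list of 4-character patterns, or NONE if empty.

size-2^0 implicants → 0100(✓)  0101(✓)  0111(✓)  1011(✓)  1110(✓)  1111(✓)
size-2^1 implicants → -111  01-1  010-  1-11  111-
Unchecked terms (primes): -111, 01-1, 010-, 1-11, 111-

NONE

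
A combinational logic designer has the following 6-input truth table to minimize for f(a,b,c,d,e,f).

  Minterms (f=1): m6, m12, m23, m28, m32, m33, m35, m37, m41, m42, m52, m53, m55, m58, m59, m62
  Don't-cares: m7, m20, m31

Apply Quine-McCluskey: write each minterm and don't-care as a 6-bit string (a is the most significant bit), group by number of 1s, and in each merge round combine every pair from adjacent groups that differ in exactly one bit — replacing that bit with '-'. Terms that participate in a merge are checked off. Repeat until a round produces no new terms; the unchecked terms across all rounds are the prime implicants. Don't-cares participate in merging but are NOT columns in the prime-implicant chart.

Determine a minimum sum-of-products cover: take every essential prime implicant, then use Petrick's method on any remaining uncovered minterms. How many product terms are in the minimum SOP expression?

11

size-2^0 implicants → 000110(✓)  000111(✓)  001100(✓)  010100(✓)  010111(✓)  011100(✓)  011111(✓)  100000(✓)  100001(✓)  100011(✓)  100101(✓)  101001(✓)  101010(✓)  110100(✓)  110101(✓)  110111(✓)  111010(✓)  111011(✓)  111110(✓)
size-2^1 implicants → -10100  -10111  0-0111  0-1100  00011-  01-100  01-111  1-0101  1-1010  10-001  100-01  1000-1  10000-  1101-1  11010-  111-10  11101-
Unchecked terms (primes): -10100, -10111, 0-0111, 0-1100, 00011-, 01-100, 01-111, 1-0101, 1-1010, 10-001, 100-01, 1000-1, 10000-, 1101-1, 11010-, 111-10, 11101-
Minterm coverage:
  m6 ⊆ 00011- [E]
  m12 ⊆ 0-1100 [E]
  m23 ⊆ -10111,0-0111,01-111
  m28 ⊆ 0-1100,01-100
  m32 ⊆ 10000- [E]
  m33 ⊆ 10-001,100-01,1000-1,10000-
  m35 ⊆ 1000-1 [E]
  m37 ⊆ 1-0101,100-01
  m41 ⊆ 10-001 [E]
  m42 ⊆ 1-1010 [E]
  m52 ⊆ -10100,11010-
  m53 ⊆ 1-0101,1101-1,11010-
  m55 ⊆ -10111,1101-1
  m58 ⊆ 1-1010,111-10,11101-
  m59 ⊆ 11101- [E]
  m62 ⊆ 111-10 [E]
E = {0-1100, 00011-, 1-1010, 10-001, 1000-1, 10000-, 111-10, 11101-}
Petrick residual → -10100, -10111, 1-0101
Cover = bc'de'f' + bc'def + a'cde'f' + a'b'c'de + ac'de'f + acd'ef' + ab'd'e'f + ab'c'd'f + ab'c'd'e' + abcef' + abcd'e  |cover|=11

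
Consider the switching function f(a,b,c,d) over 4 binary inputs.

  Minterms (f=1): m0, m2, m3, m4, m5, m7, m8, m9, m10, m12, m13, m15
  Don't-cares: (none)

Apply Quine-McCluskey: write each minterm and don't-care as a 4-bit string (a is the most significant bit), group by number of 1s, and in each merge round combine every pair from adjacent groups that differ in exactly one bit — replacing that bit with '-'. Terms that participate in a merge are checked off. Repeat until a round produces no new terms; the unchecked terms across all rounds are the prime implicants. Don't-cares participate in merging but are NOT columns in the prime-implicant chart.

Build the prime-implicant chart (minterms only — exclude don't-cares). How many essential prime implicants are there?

3

[col 0] 0000*, 0010*, 0011*, 0100*, 0101*, 0111*, 1000*, 1001*, 1010*, 1100*, 1101*, 1111*
[col 1] -000*, -010*, -100*, -101*, -111*, 0-00*, 0-11, 00-0*, 001-, 01-1*, 010-*, 1-00*, 1-01*, 10-0*, 100-*, 11-1*, 110-*
[col 2] --00, -0-0, -1-1, -10-, 1-0-
Prime implicants: --00, -0-0, -1-1, -10-, 0-11, 001-, 1-0-
PI chart (minterm → PIs covering it):
  0 | --00,-0-0
  2 | -0-0,001-
  3 | 0-11,001-
  4 | --00,-10-
  5 | -1-1,-10-
  7 | -1-1,0-11
  8 | --00,-0-0,1-0-
  9 | 1-0-  (sole → essential)
  10 | -0-0  (sole → essential)
  12 | --00,-10-,1-0-
  13 | -1-1,-10-,1-0-
  15 | -1-1  (sole → essential)
Essential prime implicants: -0-0, -1-1, 1-0-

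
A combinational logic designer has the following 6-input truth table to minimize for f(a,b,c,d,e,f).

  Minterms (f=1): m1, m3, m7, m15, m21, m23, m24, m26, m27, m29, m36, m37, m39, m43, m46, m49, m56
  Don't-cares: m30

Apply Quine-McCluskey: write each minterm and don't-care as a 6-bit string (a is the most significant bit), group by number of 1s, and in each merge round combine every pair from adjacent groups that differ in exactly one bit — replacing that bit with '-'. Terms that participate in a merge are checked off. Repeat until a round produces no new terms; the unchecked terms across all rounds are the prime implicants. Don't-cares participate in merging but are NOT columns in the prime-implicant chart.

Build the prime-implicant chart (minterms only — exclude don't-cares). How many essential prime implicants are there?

[col 0] 000001*, 000011*, 000111*, 001111*, 010101*, 010111*, 011000*, 011010*, 011011*, 011101*, 011110*, 100100*, 100101*, 100111*, 101011, 101110, 110001, 111000*
[col 1] -00111, -11000, 0-0111, 00-111, 000-11, 0000-1, 01-101, 0101-1, 011-10, 0110-0, 01101-, 1001-1, 10010-
Prime implicants: -00111, -11000, 0-0111, 00-111, 000-11, 0000-1, 01-101, 0101-1, 011-10, 0110-0, 01101-, 1001-1, 10010-, 101011, 101110, 110001
PI chart (minterm → PIs covering it):
  1 | 0000-1  (sole → essential)
  3 | 000-11,0000-1
  7 | -00111,0-0111,00-111,000-11
  15 | 00-111  (sole → essential)
  21 | 01-101,0101-1
  23 | 0-0111,0101-1
  24 | -11000,0110-0
  26 | 011-10,0110-0,01101-
  27 | 01101-  (sole → essential)
  29 | 01-101  (sole → essential)
  36 | 10010-  (sole → essential)
  37 | 1001-1,10010-
  39 | -00111,1001-1
  43 | 101011  (sole → essential)
  46 | 101110  (sole → essential)
  49 | 110001  (sole → essential)
  56 | -11000  (sole → essential)
Essential prime implicants: -11000, 00-111, 0000-1, 01-101, 01101-, 10010-, 101011, 101110, 110001

9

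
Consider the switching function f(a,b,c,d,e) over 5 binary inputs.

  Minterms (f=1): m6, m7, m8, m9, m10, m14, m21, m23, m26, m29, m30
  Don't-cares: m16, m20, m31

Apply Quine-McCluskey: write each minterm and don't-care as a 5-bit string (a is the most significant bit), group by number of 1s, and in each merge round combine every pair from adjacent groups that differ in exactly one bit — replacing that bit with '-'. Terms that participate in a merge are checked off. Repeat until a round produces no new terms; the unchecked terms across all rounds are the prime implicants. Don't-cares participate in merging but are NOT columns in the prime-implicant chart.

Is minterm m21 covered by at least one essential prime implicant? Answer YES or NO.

Round 0: 00110✓ 00111✓ 01000✓ 01001✓ 01010✓ 01110✓ 10000✓ 10100✓ 10101✓ 10111✓ 11010✓ 11101✓ 11110✓ 11111✓
Round 1: -0111 -1010✓ -1110✓ 0-110 0011- 01-10✓ 010-0 0100- 1-101✓ 1-111✓ 10-00 101-1✓ 1010- 11-10✓ 111-1✓ 1111-
Round 2: -1-10 1-1-1
PIs = {-0111, -1-10, 0-110, 0011-, 010-0, 0100-, 1-1-1, 10-00, 1010-, 1111-}
Coverage chart:
  m6: 0-110,0011-
  m7: -0111,0011-
  m8: 010-0,0100-
  m9: 0100- ←essential
  m10: -1-10,010-0
  m14: -1-10,0-110
  m21: 1-1-1,1010-
  m23: -0111,1-1-1
  m26: -1-10 ←essential
  m29: 1-1-1 ←essential
  m30: -1-10,1111-
Essential: -1-10, 0100-, 1-1-1

YES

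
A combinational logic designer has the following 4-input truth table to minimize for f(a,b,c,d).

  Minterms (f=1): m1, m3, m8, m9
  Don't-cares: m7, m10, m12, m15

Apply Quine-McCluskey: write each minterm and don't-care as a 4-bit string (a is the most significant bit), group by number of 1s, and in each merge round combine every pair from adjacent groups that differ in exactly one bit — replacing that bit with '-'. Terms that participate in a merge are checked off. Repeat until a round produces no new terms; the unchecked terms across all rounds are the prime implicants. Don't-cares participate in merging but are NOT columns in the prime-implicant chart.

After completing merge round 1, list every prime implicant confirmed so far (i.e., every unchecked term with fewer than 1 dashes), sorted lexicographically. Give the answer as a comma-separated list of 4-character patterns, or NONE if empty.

NONE

size-2^0 implicants → 0001(✓)  0011(✓)  0111(✓)  1000(✓)  1001(✓)  1010(✓)  1100(✓)  1111(✓)
size-2^1 implicants → -001  -111  0-11  00-1  1-00  10-0  100-
Unchecked terms (primes): -001, -111, 0-11, 00-1, 1-00, 10-0, 100-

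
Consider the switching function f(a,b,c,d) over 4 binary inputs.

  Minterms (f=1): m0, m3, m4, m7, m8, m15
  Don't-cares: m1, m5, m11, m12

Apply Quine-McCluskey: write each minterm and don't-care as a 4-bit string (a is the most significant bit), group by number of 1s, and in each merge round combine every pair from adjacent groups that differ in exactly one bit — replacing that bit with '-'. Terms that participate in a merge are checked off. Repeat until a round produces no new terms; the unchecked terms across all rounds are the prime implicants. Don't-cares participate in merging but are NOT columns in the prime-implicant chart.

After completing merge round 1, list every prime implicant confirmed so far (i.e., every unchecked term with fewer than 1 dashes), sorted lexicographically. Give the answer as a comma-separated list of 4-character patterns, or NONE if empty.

NONE

Round 0: 0000✓ 0001✓ 0011✓ 0100✓ 0101✓ 0111✓ 1000✓ 1011✓ 1100✓ 1111✓
Round 1: -000✓ -011✓ -100✓ -111✓ 0-00✓ 0-01✓ 0-11✓ 00-1✓ 000-✓ 01-1✓ 010-✓ 1-00✓ 1-11✓
Round 2: --00 --11 0--1 0-0-
PIs = {--00, --11, 0--1, 0-0-}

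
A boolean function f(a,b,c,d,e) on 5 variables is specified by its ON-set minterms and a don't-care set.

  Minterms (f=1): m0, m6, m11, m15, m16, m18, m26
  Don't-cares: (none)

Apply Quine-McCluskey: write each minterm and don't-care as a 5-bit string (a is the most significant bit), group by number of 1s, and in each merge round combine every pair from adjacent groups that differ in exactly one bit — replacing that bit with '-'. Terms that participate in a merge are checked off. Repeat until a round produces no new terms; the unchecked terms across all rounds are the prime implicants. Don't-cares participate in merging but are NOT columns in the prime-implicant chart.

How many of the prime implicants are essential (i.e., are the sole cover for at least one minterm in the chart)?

4

size-2^0 implicants → 00000(✓)  00110  01011(✓)  01111(✓)  10000(✓)  10010(✓)  11010(✓)
size-2^1 implicants → -0000  01-11  1-010  100-0
Unchecked terms (primes): -0000, 00110, 01-11, 1-010, 100-0
Minterm coverage:
  m0 ⊆ -0000 [E]
  m6 ⊆ 00110 [E]
  m11 ⊆ 01-11 [E]
  m15 ⊆ 01-11 [E]
  m16 ⊆ -0000,100-0
  m18 ⊆ 1-010,100-0
  m26 ⊆ 1-010 [E]
E = {-0000, 00110, 01-11, 1-010}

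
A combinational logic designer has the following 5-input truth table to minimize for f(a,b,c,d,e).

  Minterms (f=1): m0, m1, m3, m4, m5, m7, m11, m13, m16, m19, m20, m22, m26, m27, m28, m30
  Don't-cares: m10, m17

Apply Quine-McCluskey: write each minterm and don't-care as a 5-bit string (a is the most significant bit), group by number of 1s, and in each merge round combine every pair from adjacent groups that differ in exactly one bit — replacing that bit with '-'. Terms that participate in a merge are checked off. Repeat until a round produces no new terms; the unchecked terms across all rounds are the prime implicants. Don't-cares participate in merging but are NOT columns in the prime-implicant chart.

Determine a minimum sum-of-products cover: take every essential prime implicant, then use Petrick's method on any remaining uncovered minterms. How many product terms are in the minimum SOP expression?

6

Round 0: 00000✓ 00001✓ 00011✓ 00100✓ 00101✓ 00111✓ 01010✓ 01011✓ 01101✓ 10000✓ 10001✓ 10011✓ 10100✓ 10110✓ 11010✓ 11011✓ 11100✓ 11110✓
Round 1: -0000✓ -0001✓ -0011✓ -0100✓ -1010✓ -1011✓ 0-011✓ 0-101 00-00✓ 00-01✓ 00-11✓ 000-1✓ 0000-✓ 001-1✓ 0010-✓ 0101-✓ 1-011✓ 1-100✓ 1-110✓ 10-00✓ 100-1✓ 1000-✓ 101-0✓ 11-10 1101-✓ 111-0✓
Round 2: --011 -0-00 -00-1 -000- -101- 00--1 00-0- 1-1-0
PIs = {--011, -0-00, -00-1, -000-, -101-, 0-101, 00--1, 00-0-, 1-1-0, 11-10}
Coverage chart:
  m0: -0-00,-000-,00-0-
  m1: -00-1,-000-,00--1,00-0-
  m3: --011,-00-1,00--1
  m4: -0-00,00-0-
  m5: 0-101,00--1,00-0-
  m7: 00--1 ←essential
  m11: --011,-101-
  m13: 0-101 ←essential
  m16: -0-00,-000-
  m19: --011,-00-1
  m20: -0-00,1-1-0
  m22: 1-1-0 ←essential
  m26: -101-,11-10
  m27: --011,-101-
  m28: 1-1-0 ←essential
  m30: 1-1-0,11-10
Essential: 0-101, 00--1, 1-1-0
Petrick residual → --011, -0-00, -101-
Min cover (6 terms): c'de + b'd'e' + bc'd + a'cd'e + a'b'e + ace'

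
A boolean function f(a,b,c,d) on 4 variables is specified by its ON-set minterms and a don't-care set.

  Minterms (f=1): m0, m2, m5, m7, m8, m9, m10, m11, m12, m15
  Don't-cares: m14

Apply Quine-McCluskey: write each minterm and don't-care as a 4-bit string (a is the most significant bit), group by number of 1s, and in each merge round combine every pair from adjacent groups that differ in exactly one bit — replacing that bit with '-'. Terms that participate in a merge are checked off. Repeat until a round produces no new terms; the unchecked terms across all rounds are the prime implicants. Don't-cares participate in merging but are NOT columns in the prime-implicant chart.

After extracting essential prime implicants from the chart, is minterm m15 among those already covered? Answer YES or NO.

Round 0: 0000✓ 0010✓ 0101✓ 0111✓ 1000✓ 1001✓ 1010✓ 1011✓ 1100✓ 1110✓ 1111✓
Round 1: -000✓ -010✓ -111 00-0✓ 01-1 1-00✓ 1-10✓ 1-11✓ 10-0✓ 10-1✓ 100-✓ 101-✓ 11-0✓ 111-✓
Round 2: -0-0 1--0 1-1- 10--
PIs = {-0-0, -111, 01-1, 1--0, 1-1-, 10--}
Coverage chart:
  m0: -0-0 ←essential
  m2: -0-0 ←essential
  m5: 01-1 ←essential
  m7: -111,01-1
  m8: -0-0,1--0,10--
  m9: 10-- ←essential
  m10: -0-0,1--0,1-1-,10--
  m11: 1-1-,10--
  m12: 1--0 ←essential
  m15: -111,1-1-
Essential: -0-0, 01-1, 1--0, 10--

NO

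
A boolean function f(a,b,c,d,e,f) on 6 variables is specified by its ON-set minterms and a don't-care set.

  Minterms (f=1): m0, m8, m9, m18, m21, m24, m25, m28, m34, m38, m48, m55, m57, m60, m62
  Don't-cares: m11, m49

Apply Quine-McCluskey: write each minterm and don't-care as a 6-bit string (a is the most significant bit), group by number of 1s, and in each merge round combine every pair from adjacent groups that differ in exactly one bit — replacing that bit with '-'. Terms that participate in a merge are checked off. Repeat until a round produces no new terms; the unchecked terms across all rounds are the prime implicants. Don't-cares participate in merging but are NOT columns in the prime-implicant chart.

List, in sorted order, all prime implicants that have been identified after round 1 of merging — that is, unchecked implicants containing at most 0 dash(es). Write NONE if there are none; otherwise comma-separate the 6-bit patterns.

size-2^0 implicants → 000000(✓)  001000(✓)  001001(✓)  001011(✓)  010010  010101  011000(✓)  011001(✓)  011100(✓)  100010(✓)  100110(✓)  110000(✓)  110001(✓)  110111  111001(✓)  111100(✓)  111110(✓)
size-2^1 implicants → -11001  -11100  0-1000(✓)  0-1001(✓)  00-000  0010-1  00100-(✓)  011-00  01100-(✓)  100-10  11-001  11000-  1111-0
size-2^2 implicants → 0-100-
Unchecked terms (primes): -11001, -11100, 0-100-, 00-000, 0010-1, 010010, 010101, 011-00, 100-10, 11-001, 11000-, 110111, 1111-0

010010, 010101, 110111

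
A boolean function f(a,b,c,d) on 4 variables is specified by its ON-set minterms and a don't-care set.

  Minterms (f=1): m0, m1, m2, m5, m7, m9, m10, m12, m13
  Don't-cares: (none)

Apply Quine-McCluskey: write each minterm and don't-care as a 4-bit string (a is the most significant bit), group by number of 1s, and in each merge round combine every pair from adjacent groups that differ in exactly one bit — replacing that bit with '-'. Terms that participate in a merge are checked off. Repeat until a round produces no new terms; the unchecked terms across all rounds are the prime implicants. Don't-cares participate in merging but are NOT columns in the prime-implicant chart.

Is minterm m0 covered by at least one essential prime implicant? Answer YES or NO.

Round 0: 0000✓ 0001✓ 0010✓ 0101✓ 0111✓ 1001✓ 1010✓ 1100✓ 1101✓
Round 1: -001✓ -010 -101✓ 0-01✓ 00-0 000- 01-1 1-01✓ 110-
Round 2: --01
PIs = {--01, -010, 00-0, 000-, 01-1, 110-}
Coverage chart:
  m0: 00-0,000-
  m1: --01,000-
  m2: -010,00-0
  m5: --01,01-1
  m7: 01-1 ←essential
  m9: --01 ←essential
  m10: -010 ←essential
  m12: 110- ←essential
  m13: --01,110-
Essential: --01, -010, 01-1, 110-

NO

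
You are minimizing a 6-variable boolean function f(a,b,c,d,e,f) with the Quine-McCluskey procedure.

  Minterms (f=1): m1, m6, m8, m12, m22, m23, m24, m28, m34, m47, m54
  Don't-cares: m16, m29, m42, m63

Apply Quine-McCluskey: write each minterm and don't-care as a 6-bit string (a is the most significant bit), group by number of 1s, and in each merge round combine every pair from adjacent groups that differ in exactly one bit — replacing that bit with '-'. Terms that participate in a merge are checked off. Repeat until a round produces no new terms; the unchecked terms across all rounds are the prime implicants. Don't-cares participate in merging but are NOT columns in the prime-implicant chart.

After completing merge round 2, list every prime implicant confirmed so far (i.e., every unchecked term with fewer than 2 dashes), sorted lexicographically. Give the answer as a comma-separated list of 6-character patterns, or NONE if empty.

-10110, 0-0110, 000001, 01-000, 01011-, 01110-, 1-1111, 10-010

Round 0: 000001 000110✓ 001000✓ 001100✓ 010000✓ 010110✓ 010111✓ 011000✓ 011100✓ 011101✓ 100010✓ 101010✓ 101111✓ 110110✓ 111111✓
Round 1: -10110 0-0110 0-1000✓ 0-1100✓ 001-00✓ 01-000 01011- 011-00✓ 01110- 1-1111 10-010
Round 2: 0-1-00
PIs = {-10110, 0-0110, 0-1-00, 000001, 01-000, 01011-, 01110-, 1-1111, 10-010}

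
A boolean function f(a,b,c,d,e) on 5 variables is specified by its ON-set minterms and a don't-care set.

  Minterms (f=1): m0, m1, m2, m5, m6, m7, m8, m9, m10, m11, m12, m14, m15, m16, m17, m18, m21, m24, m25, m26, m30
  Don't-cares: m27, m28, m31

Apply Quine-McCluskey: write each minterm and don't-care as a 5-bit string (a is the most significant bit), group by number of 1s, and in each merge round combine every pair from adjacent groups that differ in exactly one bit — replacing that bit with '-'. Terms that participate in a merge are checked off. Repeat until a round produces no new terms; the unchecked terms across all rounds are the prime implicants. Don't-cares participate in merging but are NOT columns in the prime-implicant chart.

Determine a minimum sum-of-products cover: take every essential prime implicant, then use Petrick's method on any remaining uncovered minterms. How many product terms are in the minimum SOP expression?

5

size-2^0 implicants → 00000(✓)  00001(✓)  00010(✓)  00101(✓)  00110(✓)  00111(✓)  01000(✓)  01001(✓)  01010(✓)  01011(✓)  01100(✓)  01110(✓)  01111(✓)  10000(✓)  10001(✓)  10010(✓)  10101(✓)  11000(✓)  11001(✓)  11010(✓)  11011(✓)  11100(✓)  11110(✓)  11111(✓)
size-2^1 implicants → -0000(✓)  -0001(✓)  -0010(✓)  -0101(✓)  -1000(✓)  -1001(✓)  -1010(✓)  -1011(✓)  -1100(✓)  -1110(✓)  -1111(✓)  0-000(✓)  0-001(✓)  0-010(✓)  0-110(✓)  0-111(✓)  00-01(✓)  00-10(✓)  000-0(✓)  0000-(✓)  001-1  0011-(✓)  01-00(✓)  01-10(✓)  01-11(✓)  010-0(✓)  010-1(✓)  0100-(✓)  0101-(✓)  011-0(✓)  0111-(✓)  1-000(✓)  1-001(✓)  1-010(✓)  10-01(✓)  100-0(✓)  1000-(✓)  11-00(✓)  11-10(✓)  11-11(✓)  110-0(✓)  110-1(✓)  1100-(✓)  1101-(✓)  111-0(✓)  1111-(✓)
size-2^2 implicants → --000(✓)  --001(✓)  --010(✓)  -0-01  -00-0(✓)  -000-(✓)  -1-00(✓)  -1-10(✓)  -1-11(✓)  -10-0(✓)  -10-1(✓)  -100-(✓)  -101-(✓)  -11-0(✓)  -111-(✓)  0--10  0-0-0(✓)  0-00-(✓)  0-11-  01--0(✓)  01-1-(✓)  010--(✓)  1-0-0(✓)  1-00-(✓)  11--0(✓)  11-1-(✓)  110--(✓)
size-2^3 implicants → --0-0  --00-  -1--0  -1-1-  -10--
Unchecked terms (primes): --0-0, --00-, -0-01, -1--0, -1-1-, -10--, 0--10, 0-11-, 001-1
Minterm coverage:
  m0 ⊆ --0-0,--00-
  m1 ⊆ --00-,-0-01
  m2 ⊆ --0-0,0--10
  m5 ⊆ -0-01,001-1
  m6 ⊆ 0--10,0-11-
  m7 ⊆ 0-11-,001-1
  m8 ⊆ --0-0,--00-,-1--0,-10--
  m9 ⊆ --00-,-10--
  m10 ⊆ --0-0,-1--0,-1-1-,-10--,0--10
  m11 ⊆ -1-1-,-10--
  m12 ⊆ -1--0 [E]
  m14 ⊆ -1--0,-1-1-,0--10,0-11-
  m15 ⊆ -1-1-,0-11-
  m16 ⊆ --0-0,--00-
  m17 ⊆ --00-,-0-01
  m18 ⊆ --0-0 [E]
  m21 ⊆ -0-01 [E]
  m24 ⊆ --0-0,--00-,-1--0,-10--
  m25 ⊆ --00-,-10--
  m26 ⊆ --0-0,-1--0,-1-1-,-10--
  m30 ⊆ -1--0,-1-1-
E = {--0-0, -0-01, -1--0}
Petrick residual → -10--, 0-11-
Cover = c'e' + b'd'e + be' + bc' + a'cd  |cover|=5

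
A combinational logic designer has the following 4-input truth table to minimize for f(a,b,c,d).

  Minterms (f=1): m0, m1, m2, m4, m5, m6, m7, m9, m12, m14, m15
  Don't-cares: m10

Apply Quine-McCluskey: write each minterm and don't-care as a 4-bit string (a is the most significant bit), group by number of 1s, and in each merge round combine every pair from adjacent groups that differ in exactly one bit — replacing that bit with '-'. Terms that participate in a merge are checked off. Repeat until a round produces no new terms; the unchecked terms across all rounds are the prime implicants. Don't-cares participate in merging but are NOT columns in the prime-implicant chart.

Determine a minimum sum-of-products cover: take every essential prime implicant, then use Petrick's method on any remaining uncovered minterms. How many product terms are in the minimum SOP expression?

size-2^0 implicants → 0000(✓)  0001(✓)  0010(✓)  0100(✓)  0101(✓)  0110(✓)  0111(✓)  1001(✓)  1010(✓)  1100(✓)  1110(✓)  1111(✓)
size-2^1 implicants → -001  -010(✓)  -100(✓)  -110(✓)  -111(✓)  0-00(✓)  0-01(✓)  0-10(✓)  00-0(✓)  000-(✓)  01-0(✓)  01-1(✓)  010-(✓)  011-(✓)  1-10(✓)  11-0(✓)  111-(✓)
size-2^2 implicants → --10  -1-0  -11-  0--0  0-0-  01--
Unchecked terms (primes): --10, -001, -1-0, -11-, 0--0, 0-0-, 01--
Minterm coverage:
  m0 ⊆ 0--0,0-0-
  m1 ⊆ -001,0-0-
  m2 ⊆ --10,0--0
  m4 ⊆ -1-0,0--0,0-0-,01--
  m5 ⊆ 0-0-,01--
  m6 ⊆ --10,-1-0,-11-,0--0,01--
  m7 ⊆ -11-,01--
  m9 ⊆ -001 [E]
  m12 ⊆ -1-0 [E]
  m14 ⊆ --10,-1-0,-11-
  m15 ⊆ -11- [E]
E = {-001, -1-0, -11-}
Petrick residual → --10, 0-0-
Cover = cd' + b'c'd + bd' + bc + a'c'  |cover|=5

5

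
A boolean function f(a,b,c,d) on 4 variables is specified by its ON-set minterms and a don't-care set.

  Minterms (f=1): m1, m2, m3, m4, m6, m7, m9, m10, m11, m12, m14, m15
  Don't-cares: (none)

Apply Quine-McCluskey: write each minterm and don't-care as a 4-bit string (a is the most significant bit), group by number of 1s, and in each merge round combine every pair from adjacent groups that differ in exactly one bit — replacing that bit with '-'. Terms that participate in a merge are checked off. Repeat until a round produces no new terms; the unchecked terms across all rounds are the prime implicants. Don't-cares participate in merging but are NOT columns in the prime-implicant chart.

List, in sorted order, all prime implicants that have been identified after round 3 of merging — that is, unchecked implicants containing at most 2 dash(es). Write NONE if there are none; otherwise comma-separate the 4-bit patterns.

Round 0: 0001✓ 0010✓ 0011✓ 0100✓ 0110✓ 0111✓ 1001✓ 1010✓ 1011✓ 1100✓ 1110✓ 1111✓
Round 1: -001✓ -010✓ -011✓ -100✓ -110✓ -111✓ 0-10✓ 0-11✓ 00-1✓ 001-✓ 01-0✓ 011-✓ 1-10✓ 1-11✓ 10-1✓ 101-✓ 11-0✓ 111-✓
Round 2: --10✓ --11✓ -0-1 -01-✓ -1-0 -11-✓ 0-1-✓ 1-1-✓
Round 3: --1-
PIs = {--1-, -0-1, -1-0}

-0-1, -1-0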